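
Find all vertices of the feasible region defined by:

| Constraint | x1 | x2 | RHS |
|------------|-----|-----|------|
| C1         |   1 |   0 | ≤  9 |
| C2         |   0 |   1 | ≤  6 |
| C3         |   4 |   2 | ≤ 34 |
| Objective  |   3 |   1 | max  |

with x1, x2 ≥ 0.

(0, 0), (8.5, 0), (5.5, 6), (0, 6)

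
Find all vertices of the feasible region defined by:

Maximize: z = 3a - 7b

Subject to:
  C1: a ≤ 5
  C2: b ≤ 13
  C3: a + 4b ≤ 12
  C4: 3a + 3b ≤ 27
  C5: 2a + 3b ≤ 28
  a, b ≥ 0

(0, 0), (5, 0), (5, 1.75), (0, 3)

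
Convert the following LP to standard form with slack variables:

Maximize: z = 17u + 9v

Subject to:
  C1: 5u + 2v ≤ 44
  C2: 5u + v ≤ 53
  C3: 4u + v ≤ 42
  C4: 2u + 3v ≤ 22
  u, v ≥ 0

max z = 17u + 9v

s.t.
  5u + 2v + s1 = 44
  5u + v + s2 = 53
  4u + v + s3 = 42
  2u + 3v + s4 = 22
  u, v, s1, s2, s3, s4 ≥ 0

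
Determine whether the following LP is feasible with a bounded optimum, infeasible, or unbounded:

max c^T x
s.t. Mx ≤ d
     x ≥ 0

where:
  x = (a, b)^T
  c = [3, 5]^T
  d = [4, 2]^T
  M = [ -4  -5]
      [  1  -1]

Unbounded (objective can increase without bound)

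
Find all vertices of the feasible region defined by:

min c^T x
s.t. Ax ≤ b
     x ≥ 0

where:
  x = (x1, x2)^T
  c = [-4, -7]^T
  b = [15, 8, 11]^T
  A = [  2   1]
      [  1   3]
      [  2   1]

(0, 0), (5.5, 0), (5, 1), (0, 2.667)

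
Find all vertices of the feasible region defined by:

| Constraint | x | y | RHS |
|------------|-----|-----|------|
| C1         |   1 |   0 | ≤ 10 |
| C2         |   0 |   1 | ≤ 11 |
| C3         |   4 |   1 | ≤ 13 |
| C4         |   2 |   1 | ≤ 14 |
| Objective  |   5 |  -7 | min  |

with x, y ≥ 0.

(0, 0), (3.25, 0), (0.5, 11), (0, 11)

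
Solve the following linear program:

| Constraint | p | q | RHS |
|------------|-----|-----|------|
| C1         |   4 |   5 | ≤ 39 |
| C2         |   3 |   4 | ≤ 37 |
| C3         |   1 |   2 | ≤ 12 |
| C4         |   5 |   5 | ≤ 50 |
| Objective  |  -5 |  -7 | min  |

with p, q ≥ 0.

Evaluate the objective at each vertex of the feasible region:
  z(0, 0) = 0
  z(9.75, 0) = -48.75
  z(6, 3) = -51  ←
  z(0, 6) = -42
The minimum is at p = 6, q = 3.

p = 6, q = 3, z = -51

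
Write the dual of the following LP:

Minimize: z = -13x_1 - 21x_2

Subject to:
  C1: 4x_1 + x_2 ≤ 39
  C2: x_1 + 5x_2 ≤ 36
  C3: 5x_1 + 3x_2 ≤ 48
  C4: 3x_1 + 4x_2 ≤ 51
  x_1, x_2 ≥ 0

Primal min cᵀx s.t. Ax ≤ b, x ≥ 0  →  Dual max −bᵀy s.t. Aᵀy ≥ −c, y ≥ 0.

Maximize: z = -39y1 - 36y2 - 48y3 - 51y4

Subject to:
  4y1 + y2 + 5y3 + 3y4 ≥ 13
  y1 + 5y2 + 3y3 + 4y4 ≥ 21
  y1, y2, y3, y4 ≥ 0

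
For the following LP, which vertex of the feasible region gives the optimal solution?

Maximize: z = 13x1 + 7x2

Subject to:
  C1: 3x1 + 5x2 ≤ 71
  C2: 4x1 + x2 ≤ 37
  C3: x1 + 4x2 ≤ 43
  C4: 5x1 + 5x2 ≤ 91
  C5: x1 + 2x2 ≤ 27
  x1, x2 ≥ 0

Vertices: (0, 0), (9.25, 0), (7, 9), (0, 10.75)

Evaluate the objective at each vertex of the feasible region:
  z(0, 0) = 0
  z(9.25, 0) = 120.2
  z(7, 9) = 154  ←
  z(0, 10.75) = 75.25
The maximum is at x1 = 7, x2 = 9.

(7, 9)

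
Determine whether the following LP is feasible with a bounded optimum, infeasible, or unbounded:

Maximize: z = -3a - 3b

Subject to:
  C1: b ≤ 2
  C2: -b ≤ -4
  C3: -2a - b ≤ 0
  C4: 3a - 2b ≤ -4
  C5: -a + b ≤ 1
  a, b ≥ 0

Infeasible (no feasible solution exists)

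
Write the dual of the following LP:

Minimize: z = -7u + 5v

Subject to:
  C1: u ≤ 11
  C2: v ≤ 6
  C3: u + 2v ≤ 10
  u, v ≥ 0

Primal min cᵀx s.t. Ax ≤ b, x ≥ 0  →  Dual max −bᵀy s.t. Aᵀy ≥ −c, y ≥ 0.

Maximize: z = -11y1 - 6y2 - 10y3

Subject to:
  y1 + y3 ≥ 7
  y2 + 2y3 ≥ -5
  y1, y2, y3 ≥ 0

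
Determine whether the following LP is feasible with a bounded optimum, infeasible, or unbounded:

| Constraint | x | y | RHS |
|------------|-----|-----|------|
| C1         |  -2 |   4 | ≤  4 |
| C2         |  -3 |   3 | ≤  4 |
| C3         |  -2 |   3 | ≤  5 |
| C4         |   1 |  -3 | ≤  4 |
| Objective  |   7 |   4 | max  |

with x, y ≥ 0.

Unbounded (objective can increase without bound)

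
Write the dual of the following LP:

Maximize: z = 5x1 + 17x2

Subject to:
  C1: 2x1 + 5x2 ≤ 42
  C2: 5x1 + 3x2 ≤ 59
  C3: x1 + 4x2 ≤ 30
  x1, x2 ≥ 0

Primal max cᵀx s.t. Ax ≤ b, x ≥ 0  →  Dual min bᵀy s.t. Aᵀy ≥ c, y ≥ 0.

Minimize: z = 42y1 + 59y2 + 30y3

Subject to:
  2y1 + 5y2 + y3 ≥ 5
  5y1 + 3y2 + 4y3 ≥ 17
  y1, y2, y3 ≥ 0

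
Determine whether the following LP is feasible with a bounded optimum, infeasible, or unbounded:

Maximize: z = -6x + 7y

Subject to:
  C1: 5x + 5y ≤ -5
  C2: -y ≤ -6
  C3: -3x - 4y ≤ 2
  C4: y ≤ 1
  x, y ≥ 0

Infeasible (no feasible solution exists)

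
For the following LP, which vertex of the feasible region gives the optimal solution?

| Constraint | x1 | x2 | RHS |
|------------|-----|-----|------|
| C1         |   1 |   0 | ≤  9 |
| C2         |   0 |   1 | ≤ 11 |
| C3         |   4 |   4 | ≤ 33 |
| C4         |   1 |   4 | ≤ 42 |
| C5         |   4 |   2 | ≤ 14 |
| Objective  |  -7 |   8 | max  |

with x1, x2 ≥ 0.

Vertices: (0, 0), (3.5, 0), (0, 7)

Evaluate the objective at each vertex of the feasible region:
  z(0, 0) = 0
  z(3.5, 0) = -24.5
  z(0, 7) = 56  ←
The maximum is at x1 = 0, x2 = 7.

(0, 7)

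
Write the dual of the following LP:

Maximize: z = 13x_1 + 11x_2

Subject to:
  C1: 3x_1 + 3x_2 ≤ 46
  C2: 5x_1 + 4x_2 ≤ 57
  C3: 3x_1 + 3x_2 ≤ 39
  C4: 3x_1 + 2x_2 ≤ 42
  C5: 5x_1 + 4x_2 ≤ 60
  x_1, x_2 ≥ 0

Primal max cᵀx s.t. Ax ≤ b, x ≥ 0  →  Dual min bᵀy s.t. Aᵀy ≥ c, y ≥ 0.

Minimize: z = 46y1 + 57y2 + 39y3 + 42y4 + 60y5

Subject to:
  3y1 + 5y2 + 3y3 + 3y4 + 5y5 ≥ 13
  3y1 + 4y2 + 3y3 + 2y4 + 4y5 ≥ 11
  y1, y2, y3, y4, y5 ≥ 0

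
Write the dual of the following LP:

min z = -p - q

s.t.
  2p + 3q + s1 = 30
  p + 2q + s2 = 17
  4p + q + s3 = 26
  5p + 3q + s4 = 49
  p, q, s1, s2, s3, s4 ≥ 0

Primal min cᵀx s.t. Ax ≤ b, x ≥ 0  →  Dual max −bᵀy s.t. Aᵀy ≥ −c, y ≥ 0.

Maximize: z = -30y1 - 17y2 - 26y3 - 49y4

Subject to:
  2y1 + y2 + 4y3 + 5y4 ≥ 1
  3y1 + 2y2 + y3 + 3y4 ≥ 1
  y1, y2, y3, y4 ≥ 0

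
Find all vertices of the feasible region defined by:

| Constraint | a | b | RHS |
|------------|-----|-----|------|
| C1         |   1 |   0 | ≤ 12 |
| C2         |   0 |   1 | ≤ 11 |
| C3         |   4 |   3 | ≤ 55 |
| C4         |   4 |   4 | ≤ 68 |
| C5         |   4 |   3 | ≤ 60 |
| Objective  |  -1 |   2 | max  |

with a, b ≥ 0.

(0, 0), (12, 0), (12, 2.333), (5.5, 11), (0, 11)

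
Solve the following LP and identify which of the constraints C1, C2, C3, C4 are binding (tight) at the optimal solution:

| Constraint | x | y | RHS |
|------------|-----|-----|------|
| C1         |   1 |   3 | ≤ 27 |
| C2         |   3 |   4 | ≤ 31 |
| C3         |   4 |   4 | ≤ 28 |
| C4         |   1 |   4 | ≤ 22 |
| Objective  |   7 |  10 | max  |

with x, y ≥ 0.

At x = 2, y = 5, compute slack b - a·x for each constraint:
  C1: 27 − 17 = 10  (slack)
  C2: 31 − 26 = 5  (slack)
  C3: 28 − 28 = 0  (binding)
  C4: 22 − 22 = 0  (binding)

Optimal: x = 2, y = 5
Binding: C3, C4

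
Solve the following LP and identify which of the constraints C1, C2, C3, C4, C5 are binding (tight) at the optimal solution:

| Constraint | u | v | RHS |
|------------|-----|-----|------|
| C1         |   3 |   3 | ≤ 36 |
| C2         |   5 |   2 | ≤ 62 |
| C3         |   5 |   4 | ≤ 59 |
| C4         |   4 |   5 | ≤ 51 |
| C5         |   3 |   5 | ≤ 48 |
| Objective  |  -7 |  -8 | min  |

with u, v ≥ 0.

At u = 9, v = 3, compute slack b - a·x for each constraint:
  C1: 36 − 36 = 0  (binding)
  C2: 62 − 51 = 11  (slack)
  C3: 59 − 57 = 2  (slack)
  C4: 51 − 51 = 0  (binding)
  C5: 48 − 42 = 6  (slack)

Optimal: u = 9, v = 3
Binding: C1, C4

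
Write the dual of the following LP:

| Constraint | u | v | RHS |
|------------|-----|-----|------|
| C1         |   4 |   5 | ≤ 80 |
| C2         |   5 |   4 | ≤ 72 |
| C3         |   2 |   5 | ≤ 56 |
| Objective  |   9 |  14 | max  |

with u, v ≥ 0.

Primal max cᵀx s.t. Ax ≤ b, x ≥ 0  →  Dual min bᵀy s.t. Aᵀy ≥ c, y ≥ 0.

Minimize: z = 80y1 + 72y2 + 56y3

Subject to:
  4y1 + 5y2 + 2y3 ≥ 9
  5y1 + 4y2 + 5y3 ≥ 14
  y1, y2, y3 ≥ 0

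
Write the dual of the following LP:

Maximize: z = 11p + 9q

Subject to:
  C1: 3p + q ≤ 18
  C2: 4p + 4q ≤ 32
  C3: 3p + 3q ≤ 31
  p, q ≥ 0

Primal max cᵀx s.t. Ax ≤ b, x ≥ 0  →  Dual min bᵀy s.t. Aᵀy ≥ c, y ≥ 0.

Minimize: z = 18y1 + 32y2 + 31y3

Subject to:
  3y1 + 4y2 + 3y3 ≥ 11
  y1 + 4y2 + 3y3 ≥ 9
  y1, y2, y3 ≥ 0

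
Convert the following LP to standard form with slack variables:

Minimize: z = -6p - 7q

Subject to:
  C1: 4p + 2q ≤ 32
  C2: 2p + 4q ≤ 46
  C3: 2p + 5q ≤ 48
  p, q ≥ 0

min z = -6p - 7q

s.t.
  4p + 2q + s1 = 32
  2p + 4q + s2 = 46
  2p + 5q + s3 = 48
  p, q, s1, s2, s3 ≥ 0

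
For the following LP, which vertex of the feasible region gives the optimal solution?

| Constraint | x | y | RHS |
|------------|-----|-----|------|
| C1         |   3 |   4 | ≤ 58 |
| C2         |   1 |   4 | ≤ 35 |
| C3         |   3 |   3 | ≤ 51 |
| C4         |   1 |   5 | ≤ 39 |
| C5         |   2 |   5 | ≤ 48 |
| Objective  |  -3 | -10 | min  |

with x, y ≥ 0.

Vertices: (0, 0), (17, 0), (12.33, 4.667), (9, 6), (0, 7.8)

Evaluate the objective at each vertex of the feasible region:
  z(0, 0) = 0
  z(17, 0) = -51
  z(12.33, 4.667) = -83.67
  z(9, 6) = -87  ←
  z(0, 7.8) = -78
The minimum is at x = 9, y = 6.

(9, 6)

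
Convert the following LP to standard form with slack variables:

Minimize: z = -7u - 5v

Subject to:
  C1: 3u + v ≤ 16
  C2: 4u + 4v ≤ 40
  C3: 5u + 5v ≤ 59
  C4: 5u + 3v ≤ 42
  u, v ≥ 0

min z = -7u - 5v

s.t.
  3u + v + s1 = 16
  4u + 4v + s2 = 40
  5u + 5v + s3 = 59
  5u + 3v + s4 = 42
  u, v, s1, s2, s3, s4 ≥ 0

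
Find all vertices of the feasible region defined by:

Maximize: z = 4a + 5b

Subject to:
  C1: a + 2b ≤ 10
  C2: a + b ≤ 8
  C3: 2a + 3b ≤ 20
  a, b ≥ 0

(0, 0), (8, 0), (6, 2), (0, 5)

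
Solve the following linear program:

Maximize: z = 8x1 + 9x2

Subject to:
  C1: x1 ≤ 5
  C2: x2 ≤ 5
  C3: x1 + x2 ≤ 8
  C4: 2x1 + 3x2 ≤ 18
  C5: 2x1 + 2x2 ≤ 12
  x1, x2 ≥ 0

Evaluate the objective at each vertex of the feasible region:
  z(0, 0) = 0
  z(5, 0) = 40
  z(5, 1) = 49
  z(1, 5) = 53  ←
  z(0, 5) = 45
The maximum is at x1 = 1, x2 = 5.

x1 = 1, x2 = 5, z = 53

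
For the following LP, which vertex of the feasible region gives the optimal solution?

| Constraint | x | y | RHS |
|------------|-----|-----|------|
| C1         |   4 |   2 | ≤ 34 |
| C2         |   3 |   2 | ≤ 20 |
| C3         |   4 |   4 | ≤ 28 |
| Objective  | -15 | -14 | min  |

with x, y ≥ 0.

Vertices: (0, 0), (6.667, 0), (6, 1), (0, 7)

Evaluate the objective at each vertex of the feasible region:
  z(0, 0) = 0
  z(6.667, 0) = -100
  z(6, 1) = -104  ←
  z(0, 7) = -98
The minimum is at x = 6, y = 1.

(6, 1)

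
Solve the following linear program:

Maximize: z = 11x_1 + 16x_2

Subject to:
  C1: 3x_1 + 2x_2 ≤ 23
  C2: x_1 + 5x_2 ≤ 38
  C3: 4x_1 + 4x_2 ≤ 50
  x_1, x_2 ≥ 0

Evaluate the objective at each vertex of the feasible region:
  z(0, 0) = 0
  z(7.667, 0) = 84.33
  z(3, 7) = 145  ←
  z(0, 7.6) = 121.6
The maximum is at x_1 = 3, x_2 = 7.

x_1 = 3, x_2 = 7, z = 145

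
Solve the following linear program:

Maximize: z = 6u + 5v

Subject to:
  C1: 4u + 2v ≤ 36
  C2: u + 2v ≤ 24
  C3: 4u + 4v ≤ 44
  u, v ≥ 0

Evaluate the objective at each vertex of the feasible region:
  z(0, 0) = 0
  z(9, 0) = 54
  z(7, 4) = 62  ←
  z(0, 11) = 55
The maximum is at u = 7, v = 4.

u = 7, v = 4, z = 62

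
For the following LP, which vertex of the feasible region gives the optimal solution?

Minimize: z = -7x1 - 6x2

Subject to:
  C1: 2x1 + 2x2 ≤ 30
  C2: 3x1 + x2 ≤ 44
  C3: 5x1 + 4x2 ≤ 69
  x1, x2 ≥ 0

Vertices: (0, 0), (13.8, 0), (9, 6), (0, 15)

Evaluate the objective at each vertex of the feasible region:
  z(0, 0) = 0
  z(13.8, 0) = -96.6
  z(9, 6) = -99  ←
  z(0, 15) = -90
The minimum is at x1 = 9, x2 = 6.

(9, 6)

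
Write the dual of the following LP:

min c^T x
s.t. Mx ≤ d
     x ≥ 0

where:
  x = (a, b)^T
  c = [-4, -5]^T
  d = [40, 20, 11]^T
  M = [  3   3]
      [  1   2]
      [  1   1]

Primal min cᵀx s.t. Ax ≤ b, x ≥ 0  →  Dual max −bᵀy s.t. Aᵀy ≥ −c, y ≥ 0.

Maximize: z = -40y1 - 20y2 - 11y3

Subject to:
  3y1 + y2 + y3 ≥ 4
  3y1 + 2y2 + y3 ≥ 5
  y1, y2, y3 ≥ 0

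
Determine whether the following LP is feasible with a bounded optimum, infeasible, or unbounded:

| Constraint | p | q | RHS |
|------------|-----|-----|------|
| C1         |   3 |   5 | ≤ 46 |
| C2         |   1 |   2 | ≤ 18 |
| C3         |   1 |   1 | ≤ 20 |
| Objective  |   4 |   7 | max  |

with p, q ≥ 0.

Feasible with a bounded optimal solution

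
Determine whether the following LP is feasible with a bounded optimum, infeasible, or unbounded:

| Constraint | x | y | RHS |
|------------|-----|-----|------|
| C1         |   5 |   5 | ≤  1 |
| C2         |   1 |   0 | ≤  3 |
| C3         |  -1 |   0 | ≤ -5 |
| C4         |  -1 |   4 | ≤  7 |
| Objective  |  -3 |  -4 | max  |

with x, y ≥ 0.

Infeasible (no feasible solution exists)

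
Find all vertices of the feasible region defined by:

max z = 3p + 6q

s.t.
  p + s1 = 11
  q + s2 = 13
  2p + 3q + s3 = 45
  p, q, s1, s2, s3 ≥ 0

(0, 0), (11, 0), (11, 7.667), (3, 13), (0, 13)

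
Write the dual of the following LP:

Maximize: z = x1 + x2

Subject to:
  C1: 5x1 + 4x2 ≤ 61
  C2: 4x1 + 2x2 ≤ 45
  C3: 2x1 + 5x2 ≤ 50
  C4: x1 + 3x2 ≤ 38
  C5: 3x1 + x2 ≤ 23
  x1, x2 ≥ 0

Primal max cᵀx s.t. Ax ≤ b, x ≥ 0  →  Dual min bᵀy s.t. Aᵀy ≥ c, y ≥ 0.

Minimize: z = 61y1 + 45y2 + 50y3 + 38y4 + 23y5

Subject to:
  5y1 + 4y2 + 2y3 + y4 + 3y5 ≥ 1
  4y1 + 2y2 + 5y3 + 3y4 + y5 ≥ 1
  y1, y2, y3, y4, y5 ≥ 0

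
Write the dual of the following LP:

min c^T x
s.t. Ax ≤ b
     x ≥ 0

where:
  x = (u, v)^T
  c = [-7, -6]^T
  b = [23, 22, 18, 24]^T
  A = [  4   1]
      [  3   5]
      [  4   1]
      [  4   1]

Primal min cᵀx s.t. Ax ≤ b, x ≥ 0  →  Dual max −bᵀy s.t. Aᵀy ≥ −c, y ≥ 0.

Maximize: z = -23y1 - 22y2 - 18y3 - 24y4

Subject to:
  4y1 + 3y2 + 4y3 + 4y4 ≥ 7
  y1 + 5y2 + y3 + y4 ≥ 6
  y1, y2, y3, y4 ≥ 0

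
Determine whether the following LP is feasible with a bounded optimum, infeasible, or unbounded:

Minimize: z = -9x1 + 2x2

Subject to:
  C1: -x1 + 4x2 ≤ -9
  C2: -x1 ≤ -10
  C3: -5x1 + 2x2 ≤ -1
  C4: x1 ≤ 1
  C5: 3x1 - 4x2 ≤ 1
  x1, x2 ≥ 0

Infeasible (no feasible solution exists)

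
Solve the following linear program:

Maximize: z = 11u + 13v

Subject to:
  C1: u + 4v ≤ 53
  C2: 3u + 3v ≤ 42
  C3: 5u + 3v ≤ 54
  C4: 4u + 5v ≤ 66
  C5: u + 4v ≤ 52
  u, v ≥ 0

Evaluate the objective at each vertex of the feasible region:
  z(0, 0) = 0
  z(10.8, 0) = 118.8
  z(6, 8) = 170
  z(4, 10) = 174  ←
  z(0.3636, 12.91) = 171.8
  z(0, 13) = 169
The maximum is at u = 4, v = 10.

u = 4, v = 10, z = 174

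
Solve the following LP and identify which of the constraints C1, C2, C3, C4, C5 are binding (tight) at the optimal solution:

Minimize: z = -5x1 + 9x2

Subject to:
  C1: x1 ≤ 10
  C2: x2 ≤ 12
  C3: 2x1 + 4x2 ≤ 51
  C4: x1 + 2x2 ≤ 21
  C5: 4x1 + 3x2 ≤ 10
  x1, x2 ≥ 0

At x1 = 2.5, x2 = 0, compute slack b - a·x for each constraint:
  C1: 10 − 2.5 = 7.5  (slack)
  C2: 12 − 0 = 12  (slack)
  C3: 51 − 5 = 46  (slack)
  C4: 21 − 2.5 = 18.5  (slack)
  C5: 10 − 10 = 0  (binding)

Optimal: x1 = 2.5, x2 = 0
Binding: C5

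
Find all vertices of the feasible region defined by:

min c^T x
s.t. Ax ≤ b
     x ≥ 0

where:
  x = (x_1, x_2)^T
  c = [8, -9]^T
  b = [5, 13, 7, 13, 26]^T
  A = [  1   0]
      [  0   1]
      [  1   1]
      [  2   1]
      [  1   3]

(0, 0), (5, 0), (5, 2), (0, 7)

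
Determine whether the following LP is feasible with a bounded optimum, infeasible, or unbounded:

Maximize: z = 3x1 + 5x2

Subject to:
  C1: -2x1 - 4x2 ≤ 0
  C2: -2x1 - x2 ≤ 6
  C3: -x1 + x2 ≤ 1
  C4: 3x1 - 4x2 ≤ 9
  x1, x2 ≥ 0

Unbounded (objective can increase without bound)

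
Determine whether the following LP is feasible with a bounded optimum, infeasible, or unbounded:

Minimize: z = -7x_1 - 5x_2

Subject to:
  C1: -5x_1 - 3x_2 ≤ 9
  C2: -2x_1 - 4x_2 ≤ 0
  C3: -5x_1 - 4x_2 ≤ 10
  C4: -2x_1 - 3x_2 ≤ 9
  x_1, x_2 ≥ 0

Unbounded (objective can decrease without bound)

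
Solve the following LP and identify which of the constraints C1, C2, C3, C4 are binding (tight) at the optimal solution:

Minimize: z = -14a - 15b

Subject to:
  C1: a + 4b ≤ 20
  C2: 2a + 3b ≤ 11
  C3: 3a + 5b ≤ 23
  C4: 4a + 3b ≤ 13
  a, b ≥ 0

At a = 1, b = 3, compute slack b - a·x for each constraint:
  C1: 20 − 13 = 7  (slack)
  C2: 11 − 11 = 0  (binding)
  C3: 23 − 18 = 5  (slack)
  C4: 13 − 13 = 0  (binding)

Optimal: a = 1, b = 3
Binding: C2, C4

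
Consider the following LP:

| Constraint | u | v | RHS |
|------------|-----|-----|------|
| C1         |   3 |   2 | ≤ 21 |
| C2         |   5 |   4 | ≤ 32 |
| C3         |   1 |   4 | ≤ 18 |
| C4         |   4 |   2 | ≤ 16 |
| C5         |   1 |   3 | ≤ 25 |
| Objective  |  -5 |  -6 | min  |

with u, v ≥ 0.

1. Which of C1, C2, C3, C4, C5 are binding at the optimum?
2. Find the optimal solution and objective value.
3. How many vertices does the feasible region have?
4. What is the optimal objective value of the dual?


1. C3, C4
2. u = 2, v = 4, z = -34
3. 4
4. -34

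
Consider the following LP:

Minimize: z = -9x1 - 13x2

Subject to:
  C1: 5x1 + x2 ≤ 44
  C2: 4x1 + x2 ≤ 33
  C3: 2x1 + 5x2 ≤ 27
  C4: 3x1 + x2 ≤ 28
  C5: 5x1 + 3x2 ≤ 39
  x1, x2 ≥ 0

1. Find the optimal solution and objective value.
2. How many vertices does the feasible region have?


1. x1 = 6, x2 = 3, z = -93
2. 4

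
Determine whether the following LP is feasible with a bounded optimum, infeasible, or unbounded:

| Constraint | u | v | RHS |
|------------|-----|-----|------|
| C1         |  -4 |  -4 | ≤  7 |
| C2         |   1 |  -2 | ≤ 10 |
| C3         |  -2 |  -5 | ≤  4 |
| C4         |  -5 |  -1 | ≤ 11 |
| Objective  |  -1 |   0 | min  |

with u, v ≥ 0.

Unbounded (objective can decrease without bound)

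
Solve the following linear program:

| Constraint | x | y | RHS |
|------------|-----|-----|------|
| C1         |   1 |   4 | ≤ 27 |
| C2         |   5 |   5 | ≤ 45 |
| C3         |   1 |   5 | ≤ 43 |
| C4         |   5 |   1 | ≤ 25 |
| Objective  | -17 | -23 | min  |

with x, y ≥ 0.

Evaluate the objective at each vertex of the feasible region:
  z(0, 0) = 0
  z(5, 0) = -85
  z(4, 5) = -183
  z(3, 6) = -189  ←
  z(0, 6.75) = -155.2
The minimum is at x = 3, y = 6.

x = 3, y = 6, z = -189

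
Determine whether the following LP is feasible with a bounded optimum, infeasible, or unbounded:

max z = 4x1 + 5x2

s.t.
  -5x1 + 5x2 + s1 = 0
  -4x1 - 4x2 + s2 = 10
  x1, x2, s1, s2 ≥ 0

Unbounded (objective can increase without bound)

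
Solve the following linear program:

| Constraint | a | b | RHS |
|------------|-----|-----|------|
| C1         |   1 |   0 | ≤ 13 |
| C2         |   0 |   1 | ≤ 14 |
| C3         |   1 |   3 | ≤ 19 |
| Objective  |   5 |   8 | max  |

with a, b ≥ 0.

Evaluate the objective at each vertex of the feasible region:
  z(0, 0) = 0
  z(13, 0) = 65
  z(13, 2) = 81  ←
  z(0, 6.333) = 50.67
The maximum is at a = 13, b = 2.

a = 13, b = 2, z = 81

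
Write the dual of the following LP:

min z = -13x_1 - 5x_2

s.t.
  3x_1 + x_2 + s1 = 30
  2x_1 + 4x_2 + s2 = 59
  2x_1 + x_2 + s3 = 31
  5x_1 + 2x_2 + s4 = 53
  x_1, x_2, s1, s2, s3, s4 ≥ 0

Primal min cᵀx s.t. Ax ≤ b, x ≥ 0  →  Dual max −bᵀy s.t. Aᵀy ≥ −c, y ≥ 0.

Maximize: z = -30y1 - 59y2 - 31y3 - 53y4

Subject to:
  3y1 + 2y2 + 2y3 + 5y4 ≥ 13
  y1 + 4y2 + y3 + 2y4 ≥ 5
  y1, y2, y3, y4 ≥ 0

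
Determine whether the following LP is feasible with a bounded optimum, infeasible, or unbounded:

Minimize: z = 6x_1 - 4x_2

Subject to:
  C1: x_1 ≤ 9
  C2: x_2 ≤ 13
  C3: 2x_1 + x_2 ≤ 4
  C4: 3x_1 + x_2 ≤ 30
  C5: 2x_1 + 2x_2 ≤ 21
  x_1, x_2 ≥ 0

Feasible with a bounded optimal solution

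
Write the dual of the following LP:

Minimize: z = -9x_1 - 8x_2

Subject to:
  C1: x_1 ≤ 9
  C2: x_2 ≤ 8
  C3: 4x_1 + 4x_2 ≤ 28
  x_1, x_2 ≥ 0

Primal min cᵀx s.t. Ax ≤ b, x ≥ 0  →  Dual max −bᵀy s.t. Aᵀy ≥ −c, y ≥ 0.

Maximize: z = -9y1 - 8y2 - 28y3

Subject to:
  y1 + 4y3 ≥ 9
  y2 + 4y3 ≥ 8
  y1, y2, y3 ≥ 0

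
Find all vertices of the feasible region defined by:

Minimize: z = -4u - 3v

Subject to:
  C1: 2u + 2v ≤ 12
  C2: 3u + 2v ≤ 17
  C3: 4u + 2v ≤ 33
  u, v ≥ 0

(0, 0), (5.667, 0), (5, 1), (0, 6)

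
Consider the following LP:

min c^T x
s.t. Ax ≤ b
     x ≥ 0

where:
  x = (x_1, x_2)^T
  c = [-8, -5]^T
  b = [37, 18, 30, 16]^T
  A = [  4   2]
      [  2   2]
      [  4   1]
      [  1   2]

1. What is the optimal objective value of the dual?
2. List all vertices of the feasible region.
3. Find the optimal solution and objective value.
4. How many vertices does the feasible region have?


1. -66
2. (0, 0), (7.5, 0), (7, 2), (2, 7), (0, 8)
3. x_1 = 7, x_2 = 2, z = -66
4. 5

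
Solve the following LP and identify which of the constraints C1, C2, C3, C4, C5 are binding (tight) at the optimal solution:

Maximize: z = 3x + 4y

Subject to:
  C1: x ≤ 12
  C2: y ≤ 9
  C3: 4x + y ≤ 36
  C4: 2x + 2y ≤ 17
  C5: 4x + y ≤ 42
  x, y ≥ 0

At x = 0, y = 8.5, compute slack b - a·x for each constraint:
  C1: 12 − 0 = 12  (slack)
  C2: 9 − 8.5 = 0.5  (slack)
  C3: 36 − 8.5 = 27.5  (slack)
  C4: 17 − 17 = 0  (binding)
  C5: 42 − 8.5 = 33.5  (slack)

Optimal: x = 0, y = 8.5
Binding: C4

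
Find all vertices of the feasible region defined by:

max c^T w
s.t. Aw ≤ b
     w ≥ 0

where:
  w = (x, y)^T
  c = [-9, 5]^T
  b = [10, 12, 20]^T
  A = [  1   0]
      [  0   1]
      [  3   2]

(0, 0), (6.667, 0), (0, 10)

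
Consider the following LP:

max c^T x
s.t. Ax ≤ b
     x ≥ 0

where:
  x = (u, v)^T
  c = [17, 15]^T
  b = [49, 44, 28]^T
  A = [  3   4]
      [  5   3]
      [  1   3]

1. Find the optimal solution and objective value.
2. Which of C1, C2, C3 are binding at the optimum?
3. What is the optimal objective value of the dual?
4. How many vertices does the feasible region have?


1. u = 4, v = 8, z = 188
2. C2, C3
3. 188
4. 4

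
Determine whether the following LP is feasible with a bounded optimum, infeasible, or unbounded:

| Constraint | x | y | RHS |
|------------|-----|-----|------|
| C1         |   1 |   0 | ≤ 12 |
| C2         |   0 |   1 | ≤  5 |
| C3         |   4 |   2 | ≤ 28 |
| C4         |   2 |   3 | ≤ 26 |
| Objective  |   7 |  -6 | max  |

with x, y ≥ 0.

Feasible with a bounded optimal solution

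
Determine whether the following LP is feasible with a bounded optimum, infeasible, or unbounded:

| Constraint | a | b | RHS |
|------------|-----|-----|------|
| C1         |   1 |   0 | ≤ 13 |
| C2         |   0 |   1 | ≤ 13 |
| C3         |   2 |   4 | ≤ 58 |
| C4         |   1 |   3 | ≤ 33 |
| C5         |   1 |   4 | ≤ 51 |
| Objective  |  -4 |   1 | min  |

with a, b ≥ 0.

Feasible with a bounded optimal solution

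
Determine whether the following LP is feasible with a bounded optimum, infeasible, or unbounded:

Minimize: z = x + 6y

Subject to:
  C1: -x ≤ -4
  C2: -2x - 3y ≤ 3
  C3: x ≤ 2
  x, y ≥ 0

Infeasible (no feasible solution exists)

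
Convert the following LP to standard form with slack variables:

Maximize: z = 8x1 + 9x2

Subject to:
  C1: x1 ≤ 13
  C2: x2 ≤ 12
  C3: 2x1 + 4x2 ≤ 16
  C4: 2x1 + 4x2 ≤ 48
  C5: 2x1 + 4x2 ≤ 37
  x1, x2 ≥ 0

max z = 8x1 + 9x2

s.t.
  x1 + s1 = 13
  x2 + s2 = 12
  2x1 + 4x2 + s3 = 16
  2x1 + 4x2 + s4 = 48
  2x1 + 4x2 + s5 = 37
  x1, x2, s1, s2, s3, s4, s5 ≥ 0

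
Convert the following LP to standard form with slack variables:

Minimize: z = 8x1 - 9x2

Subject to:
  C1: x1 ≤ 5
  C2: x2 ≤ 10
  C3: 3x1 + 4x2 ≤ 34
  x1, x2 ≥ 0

min z = 8x1 - 9x2

s.t.
  x1 + s1 = 5
  x2 + s2 = 10
  3x1 + 4x2 + s3 = 34
  x1, x2, s1, s2, s3 ≥ 0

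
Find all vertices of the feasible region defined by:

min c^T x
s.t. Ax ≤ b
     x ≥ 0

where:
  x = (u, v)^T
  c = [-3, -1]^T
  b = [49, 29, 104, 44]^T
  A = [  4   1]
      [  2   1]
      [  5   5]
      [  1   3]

(0, 0), (12.25, 0), (10, 9), (8.6, 11.8), (0, 14.67)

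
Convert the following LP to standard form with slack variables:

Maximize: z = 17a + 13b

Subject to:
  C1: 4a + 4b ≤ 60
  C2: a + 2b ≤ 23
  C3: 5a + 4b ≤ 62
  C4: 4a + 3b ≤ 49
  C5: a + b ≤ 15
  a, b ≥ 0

max z = 17a + 13b

s.t.
  4a + 4b + s1 = 60
  a + 2b + s2 = 23
  5a + 4b + s3 = 62
  4a + 3b + s4 = 49
  a + b + s5 = 15
  a, b, s1, s2, s3, s4, s5 ≥ 0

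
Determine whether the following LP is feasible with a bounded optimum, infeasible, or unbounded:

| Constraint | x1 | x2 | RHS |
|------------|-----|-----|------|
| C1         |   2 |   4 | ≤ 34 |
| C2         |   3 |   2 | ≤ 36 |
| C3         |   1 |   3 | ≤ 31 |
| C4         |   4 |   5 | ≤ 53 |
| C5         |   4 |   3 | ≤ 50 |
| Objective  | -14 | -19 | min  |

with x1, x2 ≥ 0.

Feasible with a bounded optimal solution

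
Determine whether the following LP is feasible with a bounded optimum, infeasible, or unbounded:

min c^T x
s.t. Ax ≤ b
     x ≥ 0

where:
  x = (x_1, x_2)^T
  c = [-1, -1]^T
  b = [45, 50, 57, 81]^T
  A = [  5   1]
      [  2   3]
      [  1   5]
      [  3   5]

Feasible with a bounded optimal solution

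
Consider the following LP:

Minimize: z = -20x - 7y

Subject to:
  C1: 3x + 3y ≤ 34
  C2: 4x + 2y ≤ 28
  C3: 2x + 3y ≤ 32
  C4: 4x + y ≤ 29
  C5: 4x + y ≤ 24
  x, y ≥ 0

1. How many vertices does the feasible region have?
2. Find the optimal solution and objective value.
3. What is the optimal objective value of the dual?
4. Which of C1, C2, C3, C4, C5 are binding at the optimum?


1. 6
2. x = 5, y = 4, z = -128
3. -128
4. C2, C5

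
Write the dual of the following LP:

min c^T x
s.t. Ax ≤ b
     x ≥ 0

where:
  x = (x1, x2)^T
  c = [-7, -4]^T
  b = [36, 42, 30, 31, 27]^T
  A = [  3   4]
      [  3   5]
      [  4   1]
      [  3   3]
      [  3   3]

Primal min cᵀx s.t. Ax ≤ b, x ≥ 0  →  Dual max −bᵀy s.t. Aᵀy ≥ −c, y ≥ 0.

Maximize: z = -36y1 - 42y2 - 30y3 - 31y4 - 27y5

Subject to:
  3y1 + 3y2 + 4y3 + 3y4 + 3y5 ≥ 7
  4y1 + 5y2 + y3 + 3y4 + 3y5 ≥ 4
  y1, y2, y3, y4, y5 ≥ 0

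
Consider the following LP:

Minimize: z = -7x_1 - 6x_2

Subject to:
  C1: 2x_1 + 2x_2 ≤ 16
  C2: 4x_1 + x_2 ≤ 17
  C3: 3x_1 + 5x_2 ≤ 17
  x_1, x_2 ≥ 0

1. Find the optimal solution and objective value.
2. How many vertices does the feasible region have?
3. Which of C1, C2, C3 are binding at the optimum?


1. x_1 = 4, x_2 = 1, z = -34
2. 4
3. C2, C3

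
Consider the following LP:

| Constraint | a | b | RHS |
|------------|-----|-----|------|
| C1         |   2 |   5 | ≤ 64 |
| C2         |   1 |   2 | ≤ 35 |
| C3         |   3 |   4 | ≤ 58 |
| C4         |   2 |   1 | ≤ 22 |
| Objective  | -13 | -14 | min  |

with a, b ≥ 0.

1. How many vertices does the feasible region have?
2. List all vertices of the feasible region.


1. 5
2. (0, 0), (11, 0), (6, 10), (4.857, 10.86), (0, 12.8)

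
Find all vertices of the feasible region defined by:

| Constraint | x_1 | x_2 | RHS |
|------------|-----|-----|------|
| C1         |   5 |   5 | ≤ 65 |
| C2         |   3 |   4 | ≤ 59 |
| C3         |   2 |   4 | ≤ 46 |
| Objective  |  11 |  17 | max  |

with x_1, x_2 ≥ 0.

(0, 0), (13, 0), (3, 10), (0, 11.5)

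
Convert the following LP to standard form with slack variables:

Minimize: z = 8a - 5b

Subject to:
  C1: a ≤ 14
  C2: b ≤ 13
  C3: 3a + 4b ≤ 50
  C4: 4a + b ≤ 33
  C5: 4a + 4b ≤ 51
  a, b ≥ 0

min z = 8a - 5b

s.t.
  a + s1 = 14
  b + s2 = 13
  3a + 4b + s3 = 50
  4a + b + s4 = 33
  4a + 4b + s5 = 51
  a, b, s1, s2, s3, s4, s5 ≥ 0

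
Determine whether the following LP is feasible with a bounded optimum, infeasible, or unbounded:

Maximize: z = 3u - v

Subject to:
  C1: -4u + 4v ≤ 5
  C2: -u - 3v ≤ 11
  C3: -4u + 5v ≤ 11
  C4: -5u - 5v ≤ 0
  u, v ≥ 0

Unbounded (objective can increase without bound)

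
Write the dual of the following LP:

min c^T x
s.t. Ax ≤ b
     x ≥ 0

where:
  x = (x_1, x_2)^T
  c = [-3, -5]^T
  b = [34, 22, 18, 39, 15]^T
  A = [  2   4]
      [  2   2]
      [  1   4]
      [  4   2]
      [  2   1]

Primal min cᵀx s.t. Ax ≤ b, x ≥ 0  →  Dual max −bᵀy s.t. Aᵀy ≥ −c, y ≥ 0.

Maximize: z = -34y1 - 22y2 - 18y3 - 39y4 - 15y5

Subject to:
  2y1 + 2y2 + y3 + 4y4 + 2y5 ≥ 3
  4y1 + 2y2 + 4y3 + 2y4 + y5 ≥ 5
  y1, y2, y3, y4, y5 ≥ 0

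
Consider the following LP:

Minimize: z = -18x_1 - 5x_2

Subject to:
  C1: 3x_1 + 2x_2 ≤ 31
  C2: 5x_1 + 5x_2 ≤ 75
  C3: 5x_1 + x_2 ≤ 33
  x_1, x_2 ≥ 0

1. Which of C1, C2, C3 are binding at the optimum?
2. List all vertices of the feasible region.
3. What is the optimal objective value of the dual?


1. C1, C3
2. (0, 0), (6.6, 0), (5, 8), (1, 14), (0, 15)
3. -130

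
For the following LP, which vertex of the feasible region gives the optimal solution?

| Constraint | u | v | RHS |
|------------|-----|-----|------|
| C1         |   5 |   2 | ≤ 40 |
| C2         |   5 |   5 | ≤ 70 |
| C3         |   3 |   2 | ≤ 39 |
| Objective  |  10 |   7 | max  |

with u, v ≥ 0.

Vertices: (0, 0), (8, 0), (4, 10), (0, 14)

Evaluate the objective at each vertex of the feasible region:
  z(0, 0) = 0
  z(8, 0) = 80
  z(4, 10) = 110  ←
  z(0, 14) = 98
The maximum is at u = 4, v = 10.

(4, 10)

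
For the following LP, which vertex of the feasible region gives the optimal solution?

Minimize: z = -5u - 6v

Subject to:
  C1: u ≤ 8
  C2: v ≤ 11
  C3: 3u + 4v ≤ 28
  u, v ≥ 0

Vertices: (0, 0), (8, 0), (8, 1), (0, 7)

Evaluate the objective at each vertex of the feasible region:
  z(0, 0) = 0
  z(8, 0) = -40
  z(8, 1) = -46  ←
  z(0, 7) = -42
The minimum is at u = 8, v = 1.

(8, 1)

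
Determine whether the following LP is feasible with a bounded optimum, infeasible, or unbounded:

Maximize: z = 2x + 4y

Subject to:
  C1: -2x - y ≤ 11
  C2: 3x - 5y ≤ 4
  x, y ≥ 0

Unbounded (objective can increase without bound)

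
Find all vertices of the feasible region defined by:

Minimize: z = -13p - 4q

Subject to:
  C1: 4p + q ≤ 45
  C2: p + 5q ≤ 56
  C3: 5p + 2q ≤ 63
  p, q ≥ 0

(0, 0), (11.25, 0), (9, 9), (8.826, 9.435), (0, 11.2)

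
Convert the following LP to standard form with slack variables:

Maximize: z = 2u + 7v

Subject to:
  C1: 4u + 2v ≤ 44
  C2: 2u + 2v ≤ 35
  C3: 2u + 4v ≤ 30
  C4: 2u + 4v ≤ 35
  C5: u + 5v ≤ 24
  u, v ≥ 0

max z = 2u + 7v

s.t.
  4u + 2v + s1 = 44
  2u + 2v + s2 = 35
  2u + 4v + s3 = 30
  2u + 4v + s4 = 35
  u + 5v + s5 = 24
  u, v, s1, s2, s3, s4, s5 ≥ 0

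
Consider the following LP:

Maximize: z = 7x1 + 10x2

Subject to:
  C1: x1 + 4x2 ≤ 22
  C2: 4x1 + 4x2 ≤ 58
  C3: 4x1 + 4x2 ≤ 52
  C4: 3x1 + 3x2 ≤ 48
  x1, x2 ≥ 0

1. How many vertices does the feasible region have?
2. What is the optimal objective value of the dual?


1. 4
2. 100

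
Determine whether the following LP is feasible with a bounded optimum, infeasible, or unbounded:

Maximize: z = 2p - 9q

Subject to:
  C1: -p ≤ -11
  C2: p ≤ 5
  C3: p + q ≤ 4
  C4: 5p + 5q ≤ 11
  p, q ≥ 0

Infeasible (no feasible solution exists)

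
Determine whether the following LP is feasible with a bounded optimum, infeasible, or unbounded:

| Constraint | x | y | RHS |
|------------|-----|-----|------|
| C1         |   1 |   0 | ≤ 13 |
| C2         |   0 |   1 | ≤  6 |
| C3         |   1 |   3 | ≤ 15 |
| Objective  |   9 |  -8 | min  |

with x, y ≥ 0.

Feasible with a bounded optimal solution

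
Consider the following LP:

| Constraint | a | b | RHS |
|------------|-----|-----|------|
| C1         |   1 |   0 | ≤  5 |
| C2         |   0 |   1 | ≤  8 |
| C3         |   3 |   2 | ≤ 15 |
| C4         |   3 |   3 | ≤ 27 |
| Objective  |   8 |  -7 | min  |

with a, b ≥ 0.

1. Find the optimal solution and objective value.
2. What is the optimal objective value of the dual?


1. a = 0, b = 7.5, z = -52.5
2. -52.5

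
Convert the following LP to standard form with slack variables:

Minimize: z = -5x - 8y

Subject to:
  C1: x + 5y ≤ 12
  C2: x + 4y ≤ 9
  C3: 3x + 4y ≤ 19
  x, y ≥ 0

min z = -5x - 8y

s.t.
  x + 5y + s1 = 12
  x + 4y + s2 = 9
  3x + 4y + s3 = 19
  x, y, s1, s2, s3 ≥ 0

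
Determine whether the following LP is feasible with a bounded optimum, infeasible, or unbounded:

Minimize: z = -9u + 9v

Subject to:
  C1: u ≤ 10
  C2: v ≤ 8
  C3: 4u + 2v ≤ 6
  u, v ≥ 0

Feasible with a bounded optimal solution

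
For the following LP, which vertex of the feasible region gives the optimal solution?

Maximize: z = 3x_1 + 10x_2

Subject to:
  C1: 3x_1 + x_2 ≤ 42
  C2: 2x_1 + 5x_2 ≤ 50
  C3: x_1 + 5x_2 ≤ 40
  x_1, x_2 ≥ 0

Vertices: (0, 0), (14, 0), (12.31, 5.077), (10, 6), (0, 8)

Evaluate the objective at each vertex of the feasible region:
  z(0, 0) = 0
  z(14, 0) = 42
  z(12.31, 5.077) = 87.69
  z(10, 6) = 90  ←
  z(0, 8) = 80
The maximum is at x_1 = 10, x_2 = 6.

(10, 6)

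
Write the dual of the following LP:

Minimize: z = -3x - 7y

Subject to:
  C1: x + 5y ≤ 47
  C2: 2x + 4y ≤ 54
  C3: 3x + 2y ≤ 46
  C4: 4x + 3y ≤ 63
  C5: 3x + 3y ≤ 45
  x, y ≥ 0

Primal min cᵀx s.t. Ax ≤ b, x ≥ 0  →  Dual max −bᵀy s.t. Aᵀy ≥ −c, y ≥ 0.

Maximize: z = -47y1 - 54y2 - 46y3 - 63y4 - 45y5

Subject to:
  y1 + 2y2 + 3y3 + 4y4 + 3y5 ≥ 3
  5y1 + 4y2 + 2y3 + 3y4 + 3y5 ≥ 7
  y1, y2, y3, y4, y5 ≥ 0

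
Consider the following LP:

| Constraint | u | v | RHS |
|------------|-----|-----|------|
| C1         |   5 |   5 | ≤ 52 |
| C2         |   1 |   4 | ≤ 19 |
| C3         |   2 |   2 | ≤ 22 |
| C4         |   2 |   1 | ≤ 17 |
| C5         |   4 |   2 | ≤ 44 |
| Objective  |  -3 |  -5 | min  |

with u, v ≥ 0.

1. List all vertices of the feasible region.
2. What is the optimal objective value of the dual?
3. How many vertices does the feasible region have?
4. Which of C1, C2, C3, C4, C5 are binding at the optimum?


1. (0, 0), (8.5, 0), (7, 3), (0, 4.75)
2. -36
3. 4
4. C2, C4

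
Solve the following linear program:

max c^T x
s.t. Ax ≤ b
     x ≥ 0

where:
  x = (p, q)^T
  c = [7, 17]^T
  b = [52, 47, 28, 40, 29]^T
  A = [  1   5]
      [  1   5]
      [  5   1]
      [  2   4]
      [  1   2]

Evaluate the objective at each vertex of the feasible region:
  z(0, 0) = 0
  z(5.6, 0) = 39.2
  z(4, 8) = 164
  z(2, 9) = 167  ←
  z(0, 9.4) = 159.8
The maximum is at p = 2, q = 9.

p = 2, q = 9, z = 167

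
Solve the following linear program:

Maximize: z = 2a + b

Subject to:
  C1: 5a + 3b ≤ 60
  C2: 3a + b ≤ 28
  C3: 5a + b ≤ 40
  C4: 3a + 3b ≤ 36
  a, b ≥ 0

Evaluate the objective at each vertex of the feasible region:
  z(0, 0) = 0
  z(8, 0) = 16
  z(7, 5) = 19  ←
  z(0, 12) = 12
The maximum is at a = 7, b = 5.

a = 7, b = 5, z = 19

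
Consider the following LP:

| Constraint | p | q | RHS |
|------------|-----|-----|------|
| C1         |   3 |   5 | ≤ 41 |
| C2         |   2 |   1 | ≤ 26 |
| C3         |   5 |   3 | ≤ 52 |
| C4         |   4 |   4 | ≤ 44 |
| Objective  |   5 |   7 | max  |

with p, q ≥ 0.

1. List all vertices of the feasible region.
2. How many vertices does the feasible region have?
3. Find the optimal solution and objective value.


1. (0, 0), (10.4, 0), (9.5, 1.5), (7, 4), (0, 8.2)
2. 5
3. p = 7, q = 4, z = 63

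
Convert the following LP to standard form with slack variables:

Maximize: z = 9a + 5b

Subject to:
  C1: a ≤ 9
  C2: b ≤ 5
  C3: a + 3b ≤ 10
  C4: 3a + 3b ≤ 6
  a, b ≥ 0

max z = 9a + 5b

s.t.
  a + s1 = 9
  b + s2 = 5
  a + 3b + s3 = 10
  3a + 3b + s4 = 6
  a, b, s1, s2, s3, s4 ≥ 0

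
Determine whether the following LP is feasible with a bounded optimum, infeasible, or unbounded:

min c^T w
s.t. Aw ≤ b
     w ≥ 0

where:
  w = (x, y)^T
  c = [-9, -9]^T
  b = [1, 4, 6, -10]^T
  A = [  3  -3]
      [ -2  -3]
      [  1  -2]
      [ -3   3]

Infeasible (no feasible solution exists)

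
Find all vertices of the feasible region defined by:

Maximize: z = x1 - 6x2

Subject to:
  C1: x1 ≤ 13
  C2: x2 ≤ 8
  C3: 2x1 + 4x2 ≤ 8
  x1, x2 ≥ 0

(0, 0), (4, 0), (0, 2)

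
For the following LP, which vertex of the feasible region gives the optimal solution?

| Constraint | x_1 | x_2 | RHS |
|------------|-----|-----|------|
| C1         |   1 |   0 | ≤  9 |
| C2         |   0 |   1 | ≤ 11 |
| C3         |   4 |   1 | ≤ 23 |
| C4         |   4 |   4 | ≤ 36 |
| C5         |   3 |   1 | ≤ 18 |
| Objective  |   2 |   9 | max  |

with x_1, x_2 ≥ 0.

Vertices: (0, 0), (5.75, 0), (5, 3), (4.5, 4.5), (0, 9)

Evaluate the objective at each vertex of the feasible region:
  z(0, 0) = 0
  z(5.75, 0) = 11.5
  z(5, 3) = 37
  z(4.5, 4.5) = 49.5
  z(0, 9) = 81  ←
The maximum is at x_1 = 0, x_2 = 9.

(0, 9)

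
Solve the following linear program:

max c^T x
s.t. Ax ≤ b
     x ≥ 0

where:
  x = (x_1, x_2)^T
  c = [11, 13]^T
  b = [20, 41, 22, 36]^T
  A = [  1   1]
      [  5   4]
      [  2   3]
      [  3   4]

Evaluate the objective at each vertex of the feasible region:
  z(0, 0) = 0
  z(8.2, 0) = 90.2
  z(5, 4) = 107  ←
  z(0, 7.333) = 95.33
The maximum is at x_1 = 5, x_2 = 4.

x_1 = 5, x_2 = 4, z = 107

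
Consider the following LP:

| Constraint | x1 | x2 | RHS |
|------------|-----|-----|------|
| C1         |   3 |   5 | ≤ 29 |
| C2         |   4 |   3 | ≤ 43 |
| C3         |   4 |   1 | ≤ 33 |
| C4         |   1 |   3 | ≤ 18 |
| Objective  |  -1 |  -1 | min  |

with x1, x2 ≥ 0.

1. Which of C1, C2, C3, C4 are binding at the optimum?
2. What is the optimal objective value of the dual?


1. C1, C3
2. -9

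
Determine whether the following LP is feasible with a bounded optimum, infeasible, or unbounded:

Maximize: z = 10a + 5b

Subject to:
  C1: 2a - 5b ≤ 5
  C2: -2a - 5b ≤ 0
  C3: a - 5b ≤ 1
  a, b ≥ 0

Unbounded (objective can increase without bound)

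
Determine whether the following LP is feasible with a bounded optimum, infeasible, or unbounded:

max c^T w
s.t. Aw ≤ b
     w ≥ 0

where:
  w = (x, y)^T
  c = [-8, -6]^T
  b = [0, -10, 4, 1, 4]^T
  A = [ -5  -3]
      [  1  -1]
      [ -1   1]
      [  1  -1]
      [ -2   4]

Infeasible (no feasible solution exists)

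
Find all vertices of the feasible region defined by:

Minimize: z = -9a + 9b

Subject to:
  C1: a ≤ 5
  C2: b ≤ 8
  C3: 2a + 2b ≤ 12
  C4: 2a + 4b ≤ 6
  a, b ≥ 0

(0, 0), (3, 0), (0, 1.5)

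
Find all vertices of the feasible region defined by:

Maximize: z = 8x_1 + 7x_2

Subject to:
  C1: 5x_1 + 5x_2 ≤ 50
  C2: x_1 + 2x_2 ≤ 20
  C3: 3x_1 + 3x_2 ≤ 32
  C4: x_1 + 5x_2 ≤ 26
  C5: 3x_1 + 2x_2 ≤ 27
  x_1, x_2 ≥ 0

(0, 0), (9, 0), (7, 3), (6, 4), (0, 5.2)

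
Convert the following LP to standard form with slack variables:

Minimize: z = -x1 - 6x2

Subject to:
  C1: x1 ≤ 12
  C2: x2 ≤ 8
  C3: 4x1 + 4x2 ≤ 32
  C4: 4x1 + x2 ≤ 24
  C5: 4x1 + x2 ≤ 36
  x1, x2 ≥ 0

min z = -x1 - 6x2

s.t.
  x1 + s1 = 12
  x2 + s2 = 8
  4x1 + 4x2 + s3 = 32
  4x1 + x2 + s4 = 24
  4x1 + x2 + s5 = 36
  x1, x2, s1, s2, s3, s4, s5 ≥ 0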